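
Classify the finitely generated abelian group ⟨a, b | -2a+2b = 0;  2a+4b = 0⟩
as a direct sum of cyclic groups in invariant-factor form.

rank_ℚ(R)=2; free=2−2=0
SNF(R) diag = [2, 6] → torsion [2, 6]

Answer: M ≅ ℤ/2 ⊕ ℤ/6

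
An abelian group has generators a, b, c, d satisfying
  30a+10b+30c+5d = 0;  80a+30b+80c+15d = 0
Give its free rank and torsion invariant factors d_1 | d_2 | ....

rank_ℚ(R)=2; free=4−2=2
SNF(R) diag = [5, 10] → torsion [5, 10]

Answer: M ≅ ℤ^2 ⊕ ℤ/5 ⊕ ℤ/10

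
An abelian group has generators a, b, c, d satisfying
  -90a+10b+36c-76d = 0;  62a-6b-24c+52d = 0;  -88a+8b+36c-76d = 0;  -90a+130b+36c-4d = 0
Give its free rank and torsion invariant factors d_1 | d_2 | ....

Answer: M ≅ ℤ/2 ⊕ ℤ/4 ⊕ ℤ/12 ⊕ ℤ/24

Derivation:
rank_ℚ(R)=4; free=4−4=0
SNF(R) diag = [2, 4, 12, 24] → torsion [2, 4, 12, 24]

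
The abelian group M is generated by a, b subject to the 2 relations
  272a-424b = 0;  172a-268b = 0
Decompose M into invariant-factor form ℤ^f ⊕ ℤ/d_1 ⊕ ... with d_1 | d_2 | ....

Answer: M ≅ ℤ/4 ⊕ ℤ/8

Derivation:
rank_ℚ(R)=2; free=2−2=0
SNF(R) diag = [4, 8] → torsion [4, 8]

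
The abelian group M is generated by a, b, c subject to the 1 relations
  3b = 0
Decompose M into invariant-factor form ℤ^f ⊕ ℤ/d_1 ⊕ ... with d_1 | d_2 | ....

rank_ℚ(R)=1; free=3−1=2
SNF(R) diag = [3] → torsion [3]

Answer: M ≅ ℤ^2 ⊕ ℤ/3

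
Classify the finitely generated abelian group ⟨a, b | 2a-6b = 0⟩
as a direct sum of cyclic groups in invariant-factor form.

Answer: M ≅ ℤ^1 ⊕ ℤ/2

Derivation:
rank_ℚ(R)=1; free=2−1=1
SNF(R) diag = [2] → torsion [2]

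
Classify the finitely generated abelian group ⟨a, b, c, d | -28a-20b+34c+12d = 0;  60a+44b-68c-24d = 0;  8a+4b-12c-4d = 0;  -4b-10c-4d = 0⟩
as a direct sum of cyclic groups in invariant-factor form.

Answer: M ≅ ℤ/2 ⊕ ℤ/4 ⊕ ℤ/4 ⊕ ℤ/4

Derivation:
rank_ℚ(R)=4; free=4−4=0
SNF(R) diag = [2, 4, 4, 4] → torsion [2, 4, 4, 4]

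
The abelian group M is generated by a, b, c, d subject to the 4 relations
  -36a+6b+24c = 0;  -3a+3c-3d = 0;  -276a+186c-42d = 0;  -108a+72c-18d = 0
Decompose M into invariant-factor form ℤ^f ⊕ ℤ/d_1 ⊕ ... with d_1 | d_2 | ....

rank_ℚ(R)=4; free=4−4=0
SNF(R) diag = [3, 6, 18, 18] → torsion [3, 6, 18, 18]

Answer: M ≅ ℤ/3 ⊕ ℤ/6 ⊕ ℤ/18 ⊕ ℤ/18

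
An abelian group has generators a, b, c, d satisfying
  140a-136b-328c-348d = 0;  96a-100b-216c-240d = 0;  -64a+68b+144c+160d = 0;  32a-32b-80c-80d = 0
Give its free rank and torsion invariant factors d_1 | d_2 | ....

rank_ℚ(R)=4; free=4−4=0
SNF(R) diag = [4, 4, 8, 16] → torsion [4, 4, 8, 16]

Answer: M ≅ ℤ/4 ⊕ ℤ/4 ⊕ ℤ/8 ⊕ ℤ/16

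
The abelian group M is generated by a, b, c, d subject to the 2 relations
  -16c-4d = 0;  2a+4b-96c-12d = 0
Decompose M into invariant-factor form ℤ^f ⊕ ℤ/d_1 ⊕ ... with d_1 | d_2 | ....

rank_ℚ(R)=2; free=4−2=2
SNF(R) diag = [2, 4] → torsion [2, 4]

Answer: M ≅ ℤ^2 ⊕ ℤ/2 ⊕ ℤ/4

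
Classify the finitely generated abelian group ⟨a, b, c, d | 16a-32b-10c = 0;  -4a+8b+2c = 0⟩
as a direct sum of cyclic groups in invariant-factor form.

Answer: M ≅ ℤ^2 ⊕ ℤ/2 ⊕ ℤ/4

Derivation:
rank_ℚ(R)=2; free=4−2=2
SNF(R) diag = [2, 4] → torsion [2, 4]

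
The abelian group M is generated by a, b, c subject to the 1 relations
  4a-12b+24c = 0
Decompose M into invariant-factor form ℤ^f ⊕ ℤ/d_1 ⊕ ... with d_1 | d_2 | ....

rank_ℚ(R)=1; free=3−1=2
SNF(R) diag = [4] → torsion [4]

Answer: M ≅ ℤ^2 ⊕ ℤ/4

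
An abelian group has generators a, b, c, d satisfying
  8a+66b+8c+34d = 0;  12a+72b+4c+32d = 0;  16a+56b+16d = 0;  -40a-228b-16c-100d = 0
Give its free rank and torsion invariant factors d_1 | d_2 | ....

rank_ℚ(R)=4; free=4−4=0
SNF(R) diag = [2, 4, 8, 8] → torsion [2, 4, 8, 8]

Answer: M ≅ ℤ/2 ⊕ ℤ/4 ⊕ ℤ/8 ⊕ ℤ/8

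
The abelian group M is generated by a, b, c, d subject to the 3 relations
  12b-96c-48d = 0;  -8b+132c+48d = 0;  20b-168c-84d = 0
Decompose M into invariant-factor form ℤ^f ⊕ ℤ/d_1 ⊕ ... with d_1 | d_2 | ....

rank_ℚ(R)=3; free=4−3=1
SNF(R) diag = [4, 12, 36] → torsion [4, 12, 36]

Answer: M ≅ ℤ^1 ⊕ ℤ/4 ⊕ ℤ/12 ⊕ ℤ/36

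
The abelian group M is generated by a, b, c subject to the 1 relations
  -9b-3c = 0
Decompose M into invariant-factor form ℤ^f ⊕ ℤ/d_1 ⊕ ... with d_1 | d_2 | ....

Answer: M ≅ ℤ^2 ⊕ ℤ/3

Derivation:
rank_ℚ(R)=1; free=3−1=2
SNF(R) diag = [3] → torsion [3]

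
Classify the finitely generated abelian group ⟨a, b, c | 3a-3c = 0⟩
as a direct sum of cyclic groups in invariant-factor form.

rank_ℚ(R)=1; free=3−1=2
SNF(R) diag = [3] → torsion [3]

Answer: M ≅ ℤ^2 ⊕ ℤ/3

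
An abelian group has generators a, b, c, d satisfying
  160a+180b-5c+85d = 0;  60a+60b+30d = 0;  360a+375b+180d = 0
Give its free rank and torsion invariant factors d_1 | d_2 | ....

Answer: M ≅ ℤ^1 ⊕ ℤ/5 ⊕ ℤ/15 ⊕ ℤ/30

Derivation:
rank_ℚ(R)=3; free=4−3=1
SNF(R) diag = [5, 15, 30] → torsion [5, 15, 30]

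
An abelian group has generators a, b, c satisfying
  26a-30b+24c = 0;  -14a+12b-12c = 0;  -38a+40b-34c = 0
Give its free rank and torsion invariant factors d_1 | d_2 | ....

rank_ℚ(R)=3; free=3−3=0
SNF(R) diag = [2, 2, 6] → torsion [2, 2, 6]

Answer: M ≅ ℤ/2 ⊕ ℤ/2 ⊕ ℤ/6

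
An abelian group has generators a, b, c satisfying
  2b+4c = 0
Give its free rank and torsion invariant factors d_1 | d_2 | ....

Answer: M ≅ ℤ^2 ⊕ ℤ/2

Derivation:
rank_ℚ(R)=1; free=3−1=2
SNF(R) diag = [2] → torsion [2]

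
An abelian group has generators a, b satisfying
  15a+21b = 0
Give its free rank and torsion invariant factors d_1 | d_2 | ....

Answer: M ≅ ℤ^1 ⊕ ℤ/3

Derivation:
rank_ℚ(R)=1; free=2−1=1
SNF(R) diag = [3] → torsion [3]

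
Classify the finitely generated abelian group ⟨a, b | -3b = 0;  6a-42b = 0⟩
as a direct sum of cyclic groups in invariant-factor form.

Answer: M ≅ ℤ/3 ⊕ ℤ/6

Derivation:
rank_ℚ(R)=2; free=2−2=0
SNF(R) diag = [3, 6] → torsion [3, 6]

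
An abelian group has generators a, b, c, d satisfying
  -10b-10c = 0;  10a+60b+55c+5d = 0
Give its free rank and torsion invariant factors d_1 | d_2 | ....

Answer: M ≅ ℤ^2 ⊕ ℤ/5 ⊕ ℤ/10

Derivation:
rank_ℚ(R)=2; free=4−2=2
SNF(R) diag = [5, 10] → torsion [5, 10]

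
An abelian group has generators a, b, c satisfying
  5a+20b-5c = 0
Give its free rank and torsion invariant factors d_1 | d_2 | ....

Answer: M ≅ ℤ^2 ⊕ ℤ/5

Derivation:
rank_ℚ(R)=1; free=3−1=2
SNF(R) diag = [5] → torsion [5]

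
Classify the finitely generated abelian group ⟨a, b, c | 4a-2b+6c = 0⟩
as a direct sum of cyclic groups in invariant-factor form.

Answer: M ≅ ℤ^2 ⊕ ℤ/2

Derivation:
rank_ℚ(R)=1; free=3−1=2
SNF(R) diag = [2] → torsion [2]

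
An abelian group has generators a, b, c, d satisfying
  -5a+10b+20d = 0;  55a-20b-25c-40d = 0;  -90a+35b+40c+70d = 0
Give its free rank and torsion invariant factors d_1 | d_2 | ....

Answer: M ≅ ℤ^1 ⊕ ℤ/5 ⊕ ℤ/5 ⊕ ℤ/5

Derivation:
rank_ℚ(R)=3; free=4−3=1
SNF(R) diag = [5, 5, 5] → torsion [5, 5, 5]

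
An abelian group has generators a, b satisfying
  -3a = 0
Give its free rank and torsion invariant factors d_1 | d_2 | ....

rank_ℚ(R)=1; free=2−1=1
SNF(R) diag = [3] → torsion [3]

Answer: M ≅ ℤ^1 ⊕ ℤ/3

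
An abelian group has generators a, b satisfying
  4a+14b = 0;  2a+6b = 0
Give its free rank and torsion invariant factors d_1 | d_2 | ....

Answer: M ≅ ℤ/2 ⊕ ℤ/2

Derivation:
rank_ℚ(R)=2; free=2−2=0
SNF(R) diag = [2, 2] → torsion [2, 2]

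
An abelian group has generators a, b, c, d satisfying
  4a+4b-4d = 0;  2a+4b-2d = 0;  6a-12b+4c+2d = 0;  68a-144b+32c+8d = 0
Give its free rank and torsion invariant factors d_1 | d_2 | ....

Answer: M ≅ ℤ/2 ⊕ ℤ/4 ⊕ ℤ/4 ⊕ ℤ/12

Derivation:
rank_ℚ(R)=4; free=4−4=0
SNF(R) diag = [2, 4, 4, 12] → torsion [2, 4, 4, 12]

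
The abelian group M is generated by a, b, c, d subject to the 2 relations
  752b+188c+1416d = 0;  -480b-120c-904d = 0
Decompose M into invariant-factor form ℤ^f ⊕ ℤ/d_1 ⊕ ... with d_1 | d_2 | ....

rank_ℚ(R)=2; free=4−2=2
SNF(R) diag = [4, 8] → torsion [4, 8]

Answer: M ≅ ℤ^2 ⊕ ℤ/4 ⊕ ℤ/8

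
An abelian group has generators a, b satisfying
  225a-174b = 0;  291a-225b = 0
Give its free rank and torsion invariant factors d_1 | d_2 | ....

rank_ℚ(R)=2; free=2−2=0
SNF(R) diag = [3, 3] → torsion [3, 3]

Answer: M ≅ ℤ/3 ⊕ ℤ/3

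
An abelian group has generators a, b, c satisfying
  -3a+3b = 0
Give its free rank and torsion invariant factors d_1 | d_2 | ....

rank_ℚ(R)=1; free=3−1=2
SNF(R) diag = [3] → torsion [3]

Answer: M ≅ ℤ^2 ⊕ ℤ/3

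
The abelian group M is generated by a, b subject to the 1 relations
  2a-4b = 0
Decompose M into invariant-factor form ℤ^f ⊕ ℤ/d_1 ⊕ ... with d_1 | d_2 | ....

Answer: M ≅ ℤ^1 ⊕ ℤ/2

Derivation:
rank_ℚ(R)=1; free=2−1=1
SNF(R) diag = [2] → torsion [2]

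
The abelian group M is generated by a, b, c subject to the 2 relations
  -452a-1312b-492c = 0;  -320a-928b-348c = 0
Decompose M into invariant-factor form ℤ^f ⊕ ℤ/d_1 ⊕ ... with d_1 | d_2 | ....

Answer: M ≅ ℤ^1 ⊕ ℤ/4 ⊕ ℤ/12

Derivation:
rank_ℚ(R)=2; free=3−2=1
SNF(R) diag = [4, 12] → torsion [4, 12]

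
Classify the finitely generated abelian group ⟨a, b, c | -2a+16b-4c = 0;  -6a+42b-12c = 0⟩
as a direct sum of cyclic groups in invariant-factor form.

rank_ℚ(R)=2; free=3−2=1
SNF(R) diag = [2, 6] → torsion [2, 6]

Answer: M ≅ ℤ^1 ⊕ ℤ/2 ⊕ ℤ/6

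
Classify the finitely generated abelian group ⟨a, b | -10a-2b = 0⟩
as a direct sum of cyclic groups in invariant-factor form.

Answer: M ≅ ℤ^1 ⊕ ℤ/2

Derivation:
rank_ℚ(R)=1; free=2−1=1
SNF(R) diag = [2] → torsion [2]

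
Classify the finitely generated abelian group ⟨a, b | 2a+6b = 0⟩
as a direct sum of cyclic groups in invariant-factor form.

Answer: M ≅ ℤ^1 ⊕ ℤ/2

Derivation:
rank_ℚ(R)=1; free=2−1=1
SNF(R) diag = [2] → torsion [2]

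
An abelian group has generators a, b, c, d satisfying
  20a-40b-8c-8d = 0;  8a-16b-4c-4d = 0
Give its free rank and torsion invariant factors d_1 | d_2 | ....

rank_ℚ(R)=2; free=4−2=2
SNF(R) diag = [4, 4] → torsion [4, 4]

Answer: M ≅ ℤ^2 ⊕ ℤ/4 ⊕ ℤ/4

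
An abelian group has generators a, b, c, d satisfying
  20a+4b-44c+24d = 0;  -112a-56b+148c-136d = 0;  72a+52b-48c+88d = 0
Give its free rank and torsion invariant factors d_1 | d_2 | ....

rank_ℚ(R)=3; free=4−3=1
SNF(R) diag = [4, 4, 4] → torsion [4, 4, 4]

Answer: M ≅ ℤ^1 ⊕ ℤ/4 ⊕ ℤ/4 ⊕ ℤ/4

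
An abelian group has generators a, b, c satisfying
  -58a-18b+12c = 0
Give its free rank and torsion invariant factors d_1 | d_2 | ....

Answer: M ≅ ℤ^2 ⊕ ℤ/2

Derivation:
rank_ℚ(R)=1; free=3−1=2
SNF(R) diag = [2] → torsion [2]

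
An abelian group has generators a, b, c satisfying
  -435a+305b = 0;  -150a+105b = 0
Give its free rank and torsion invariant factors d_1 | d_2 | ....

rank_ℚ(R)=2; free=3−2=1
SNF(R) diag = [5, 15] → torsion [5, 15]

Answer: M ≅ ℤ^1 ⊕ ℤ/5 ⊕ ℤ/15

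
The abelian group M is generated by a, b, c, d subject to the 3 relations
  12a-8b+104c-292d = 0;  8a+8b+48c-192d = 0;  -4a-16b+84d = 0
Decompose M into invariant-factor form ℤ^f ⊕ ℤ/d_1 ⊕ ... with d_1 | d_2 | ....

rank_ℚ(R)=3; free=4−3=1
SNF(R) diag = [4, 8, 24] → torsion [4, 8, 24]

Answer: M ≅ ℤ^1 ⊕ ℤ/4 ⊕ ℤ/8 ⊕ ℤ/24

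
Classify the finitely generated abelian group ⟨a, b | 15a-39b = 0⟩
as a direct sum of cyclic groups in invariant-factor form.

Answer: M ≅ ℤ^1 ⊕ ℤ/3

Derivation:
rank_ℚ(R)=1; free=2−1=1
SNF(R) diag = [3] → torsion [3]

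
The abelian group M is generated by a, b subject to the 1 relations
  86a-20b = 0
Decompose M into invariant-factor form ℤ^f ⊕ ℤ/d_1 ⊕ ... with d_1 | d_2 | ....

rank_ℚ(R)=1; free=2−1=1
SNF(R) diag = [2] → torsion [2]

Answer: M ≅ ℤ^1 ⊕ ℤ/2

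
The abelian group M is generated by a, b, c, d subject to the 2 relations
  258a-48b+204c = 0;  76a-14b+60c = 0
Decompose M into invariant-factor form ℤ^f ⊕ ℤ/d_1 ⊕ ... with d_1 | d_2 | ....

Answer: M ≅ ℤ^2 ⊕ ℤ/2 ⊕ ℤ/6

Derivation:
rank_ℚ(R)=2; free=4−2=2
SNF(R) diag = [2, 6] → torsion [2, 6]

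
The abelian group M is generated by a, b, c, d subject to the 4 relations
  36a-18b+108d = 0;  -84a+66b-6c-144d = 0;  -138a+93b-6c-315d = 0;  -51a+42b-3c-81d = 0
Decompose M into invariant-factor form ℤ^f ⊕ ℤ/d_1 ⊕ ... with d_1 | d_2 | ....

rank_ℚ(R)=4; free=4−4=0
SNF(R) diag = [3, 9, 18, 18] → torsion [3, 9, 18, 18]

Answer: M ≅ ℤ/3 ⊕ ℤ/9 ⊕ ℤ/18 ⊕ ℤ/18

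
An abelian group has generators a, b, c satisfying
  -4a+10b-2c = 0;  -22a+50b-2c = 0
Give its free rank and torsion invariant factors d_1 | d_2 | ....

rank_ℚ(R)=2; free=3−2=1
SNF(R) diag = [2, 2] → torsion [2, 2]

Answer: M ≅ ℤ^1 ⊕ ℤ/2 ⊕ ℤ/2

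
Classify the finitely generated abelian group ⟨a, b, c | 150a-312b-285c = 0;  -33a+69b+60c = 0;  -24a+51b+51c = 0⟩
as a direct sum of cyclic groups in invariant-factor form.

rank_ℚ(R)=3; free=3−3=0
SNF(R) diag = [3, 9, 27] → torsion [3, 9, 27]

Answer: M ≅ ℤ/3 ⊕ ℤ/9 ⊕ ℤ/27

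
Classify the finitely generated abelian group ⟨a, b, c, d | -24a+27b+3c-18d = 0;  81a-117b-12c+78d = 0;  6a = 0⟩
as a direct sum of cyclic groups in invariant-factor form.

rank_ℚ(R)=3; free=4−3=1
SNF(R) diag = [3, 3, 6] → torsion [3, 3, 6]

Answer: M ≅ ℤ^1 ⊕ ℤ/3 ⊕ ℤ/3 ⊕ ℤ/6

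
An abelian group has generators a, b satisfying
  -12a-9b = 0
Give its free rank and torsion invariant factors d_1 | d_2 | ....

rank_ℚ(R)=1; free=2−1=1
SNF(R) diag = [3] → torsion [3]

Answer: M ≅ ℤ^1 ⊕ ℤ/3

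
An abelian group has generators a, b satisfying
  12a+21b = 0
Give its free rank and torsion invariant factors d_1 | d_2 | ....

Answer: M ≅ ℤ^1 ⊕ ℤ/3

Derivation:
rank_ℚ(R)=1; free=2−1=1
SNF(R) diag = [3] → torsion [3]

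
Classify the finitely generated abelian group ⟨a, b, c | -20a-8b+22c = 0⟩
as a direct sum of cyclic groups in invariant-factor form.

Answer: M ≅ ℤ^2 ⊕ ℤ/2

Derivation:
rank_ℚ(R)=1; free=3−1=2
SNF(R) diag = [2] → torsion [2]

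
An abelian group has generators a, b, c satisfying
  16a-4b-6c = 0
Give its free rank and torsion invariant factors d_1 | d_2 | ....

rank_ℚ(R)=1; free=3−1=2
SNF(R) diag = [2] → torsion [2]

Answer: M ≅ ℤ^2 ⊕ ℤ/2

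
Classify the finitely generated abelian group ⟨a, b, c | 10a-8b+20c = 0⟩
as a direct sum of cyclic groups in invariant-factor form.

rank_ℚ(R)=1; free=3−1=2
SNF(R) diag = [2] → torsion [2]

Answer: M ≅ ℤ^2 ⊕ ℤ/2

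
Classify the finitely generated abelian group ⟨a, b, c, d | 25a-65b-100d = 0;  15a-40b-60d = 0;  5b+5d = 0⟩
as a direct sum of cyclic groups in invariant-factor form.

Answer: M ≅ ℤ^1 ⊕ ℤ/5 ⊕ ℤ/5 ⊕ ℤ/5

Derivation:
rank_ℚ(R)=3; free=4−3=1
SNF(R) diag = [5, 5, 5] → torsion [5, 5, 5]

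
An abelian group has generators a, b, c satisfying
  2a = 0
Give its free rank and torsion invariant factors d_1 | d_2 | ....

rank_ℚ(R)=1; free=3−1=2
SNF(R) diag = [2] → torsion [2]

Answer: M ≅ ℤ^2 ⊕ ℤ/2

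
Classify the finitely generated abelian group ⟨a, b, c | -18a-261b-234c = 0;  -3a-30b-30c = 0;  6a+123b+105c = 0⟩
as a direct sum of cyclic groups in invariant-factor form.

Answer: M ≅ ℤ/3 ⊕ ℤ/9 ⊕ ℤ/27

Derivation:
rank_ℚ(R)=3; free=3−3=0
SNF(R) diag = [3, 9, 27] → torsion [3, 9, 27]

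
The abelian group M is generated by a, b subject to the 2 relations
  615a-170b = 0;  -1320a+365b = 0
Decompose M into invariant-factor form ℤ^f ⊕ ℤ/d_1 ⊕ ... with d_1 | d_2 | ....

rank_ℚ(R)=2; free=2−2=0
SNF(R) diag = [5, 15] → torsion [5, 15]

Answer: M ≅ ℤ/5 ⊕ ℤ/15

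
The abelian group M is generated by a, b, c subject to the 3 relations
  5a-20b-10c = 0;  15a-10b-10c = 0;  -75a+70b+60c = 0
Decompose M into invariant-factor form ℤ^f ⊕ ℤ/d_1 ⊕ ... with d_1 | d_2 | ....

rank_ℚ(R)=3; free=3−3=0
SNF(R) diag = [5, 10, 10] → torsion [5, 10, 10]

Answer: M ≅ ℤ/5 ⊕ ℤ/10 ⊕ ℤ/10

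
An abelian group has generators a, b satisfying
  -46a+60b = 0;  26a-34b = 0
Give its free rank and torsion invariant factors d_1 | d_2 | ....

Answer: M ≅ ℤ/2 ⊕ ℤ/2

Derivation:
rank_ℚ(R)=2; free=2−2=0
SNF(R) diag = [2, 2] → torsion [2, 2]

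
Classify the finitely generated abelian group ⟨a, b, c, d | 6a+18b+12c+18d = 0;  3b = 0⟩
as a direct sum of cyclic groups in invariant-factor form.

Answer: M ≅ ℤ^2 ⊕ ℤ/3 ⊕ ℤ/6

Derivation:
rank_ℚ(R)=2; free=4−2=2
SNF(R) diag = [3, 6] → torsion [3, 6]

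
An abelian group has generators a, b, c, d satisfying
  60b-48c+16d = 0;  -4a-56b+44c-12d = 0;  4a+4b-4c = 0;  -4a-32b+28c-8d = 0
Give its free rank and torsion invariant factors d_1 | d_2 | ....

rank_ℚ(R)=4; free=4−4=0
SNF(R) diag = [4, 4, 4, 8] → torsion [4, 4, 4, 8]

Answer: M ≅ ℤ/4 ⊕ ℤ/4 ⊕ ℤ/4 ⊕ ℤ/8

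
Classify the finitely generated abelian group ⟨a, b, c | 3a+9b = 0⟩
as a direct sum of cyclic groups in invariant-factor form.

rank_ℚ(R)=1; free=3−1=2
SNF(R) diag = [3] → torsion [3]

Answer: M ≅ ℤ^2 ⊕ ℤ/3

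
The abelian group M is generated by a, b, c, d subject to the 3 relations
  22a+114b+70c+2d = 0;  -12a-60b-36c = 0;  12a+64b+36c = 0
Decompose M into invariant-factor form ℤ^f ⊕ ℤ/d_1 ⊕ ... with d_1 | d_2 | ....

rank_ℚ(R)=3; free=4−3=1
SNF(R) diag = [2, 4, 12] → torsion [2, 4, 12]

Answer: M ≅ ℤ^1 ⊕ ℤ/2 ⊕ ℤ/4 ⊕ ℤ/12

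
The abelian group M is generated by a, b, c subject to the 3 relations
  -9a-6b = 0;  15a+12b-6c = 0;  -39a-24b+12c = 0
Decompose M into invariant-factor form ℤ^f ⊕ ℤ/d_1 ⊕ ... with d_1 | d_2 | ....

rank_ℚ(R)=3; free=3−3=0
SNF(R) diag = [3, 6, 18] → torsion [3, 6, 18]

Answer: M ≅ ℤ/3 ⊕ ℤ/6 ⊕ ℤ/18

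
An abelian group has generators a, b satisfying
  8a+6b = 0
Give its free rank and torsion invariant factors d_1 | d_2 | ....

rank_ℚ(R)=1; free=2−1=1
SNF(R) diag = [2] → torsion [2]

Answer: M ≅ ℤ^1 ⊕ ℤ/2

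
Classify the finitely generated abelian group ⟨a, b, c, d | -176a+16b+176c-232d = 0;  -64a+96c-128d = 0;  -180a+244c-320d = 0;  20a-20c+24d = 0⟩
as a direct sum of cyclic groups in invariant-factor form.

Answer: M ≅ ℤ/4 ⊕ ℤ/8 ⊕ ℤ/16 ⊕ ℤ/32

Derivation:
rank_ℚ(R)=4; free=4−4=0
SNF(R) diag = [4, 8, 16, 32] → torsion [4, 8, 16, 32]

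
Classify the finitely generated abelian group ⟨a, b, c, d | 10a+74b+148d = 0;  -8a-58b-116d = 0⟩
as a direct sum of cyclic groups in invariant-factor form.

Answer: M ≅ ℤ^2 ⊕ ℤ/2 ⊕ ℤ/6

Derivation:
rank_ℚ(R)=2; free=4−2=2
SNF(R) diag = [2, 6] → torsion [2, 6]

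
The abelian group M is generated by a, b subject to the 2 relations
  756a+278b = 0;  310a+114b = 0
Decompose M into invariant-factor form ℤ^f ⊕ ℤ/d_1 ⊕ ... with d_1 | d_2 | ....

Answer: M ≅ ℤ/2 ⊕ ℤ/2

Derivation:
rank_ℚ(R)=2; free=2−2=0
SNF(R) diag = [2, 2] → torsion [2, 2]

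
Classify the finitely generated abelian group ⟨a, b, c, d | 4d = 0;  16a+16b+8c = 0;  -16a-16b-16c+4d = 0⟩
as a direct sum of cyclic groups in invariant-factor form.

rank_ℚ(R)=3; free=4−3=1
SNF(R) diag = [4, 8, 16] → torsion [4, 8, 16]

Answer: M ≅ ℤ^1 ⊕ ℤ/4 ⊕ ℤ/8 ⊕ ℤ/16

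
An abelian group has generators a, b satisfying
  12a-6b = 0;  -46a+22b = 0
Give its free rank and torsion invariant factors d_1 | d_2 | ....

rank_ℚ(R)=2; free=2−2=0
SNF(R) diag = [2, 6] → torsion [2, 6]

Answer: M ≅ ℤ/2 ⊕ ℤ/6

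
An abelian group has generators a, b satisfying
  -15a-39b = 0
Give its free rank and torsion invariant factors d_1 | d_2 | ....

Answer: M ≅ ℤ^1 ⊕ ℤ/3

Derivation:
rank_ℚ(R)=1; free=2−1=1
SNF(R) diag = [3] → torsion [3]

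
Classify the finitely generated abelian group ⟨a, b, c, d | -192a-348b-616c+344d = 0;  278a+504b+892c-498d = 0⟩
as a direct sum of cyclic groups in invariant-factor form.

Answer: M ≅ ℤ^2 ⊕ ℤ/2 ⊕ ℤ/4

Derivation:
rank_ℚ(R)=2; free=4−2=2
SNF(R) diag = [2, 4] → torsion [2, 4]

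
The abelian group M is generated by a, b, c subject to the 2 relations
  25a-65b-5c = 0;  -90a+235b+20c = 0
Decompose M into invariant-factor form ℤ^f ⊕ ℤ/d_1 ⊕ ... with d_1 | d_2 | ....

Answer: M ≅ ℤ^1 ⊕ ℤ/5 ⊕ ℤ/5

Derivation:
rank_ℚ(R)=2; free=3−2=1
SNF(R) diag = [5, 5] → torsion [5, 5]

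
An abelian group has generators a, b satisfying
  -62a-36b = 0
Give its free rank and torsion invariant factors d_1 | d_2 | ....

rank_ℚ(R)=1; free=2−1=1
SNF(R) diag = [2] → torsion [2]

Answer: M ≅ ℤ^1 ⊕ ℤ/2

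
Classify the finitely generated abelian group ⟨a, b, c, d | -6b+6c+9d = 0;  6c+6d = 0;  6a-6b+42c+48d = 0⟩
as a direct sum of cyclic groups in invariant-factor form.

rank_ℚ(R)=3; free=4−3=1
SNF(R) diag = [3, 6, 6] → torsion [3, 6, 6]

Answer: M ≅ ℤ^1 ⊕ ℤ/3 ⊕ ℤ/6 ⊕ ℤ/6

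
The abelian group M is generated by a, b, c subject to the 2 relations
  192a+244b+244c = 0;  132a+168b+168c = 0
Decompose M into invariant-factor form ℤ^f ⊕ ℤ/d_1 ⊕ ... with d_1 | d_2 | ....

rank_ℚ(R)=2; free=3−2=1
SNF(R) diag = [4, 12] → torsion [4, 12]

Answer: M ≅ ℤ^1 ⊕ ℤ/4 ⊕ ℤ/12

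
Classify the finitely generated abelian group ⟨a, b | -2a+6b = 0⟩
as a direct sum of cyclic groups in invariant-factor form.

Answer: M ≅ ℤ^1 ⊕ ℤ/2

Derivation:
rank_ℚ(R)=1; free=2−1=1
SNF(R) diag = [2] → torsion [2]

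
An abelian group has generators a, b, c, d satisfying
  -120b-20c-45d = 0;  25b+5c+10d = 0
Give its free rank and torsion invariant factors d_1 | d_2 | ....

rank_ℚ(R)=2; free=4−2=2
SNF(R) diag = [5, 5] → torsion [5, 5]

Answer: M ≅ ℤ^2 ⊕ ℤ/5 ⊕ ℤ/5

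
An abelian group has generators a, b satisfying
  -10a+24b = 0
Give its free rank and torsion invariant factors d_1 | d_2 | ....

Answer: M ≅ ℤ^1 ⊕ ℤ/2

Derivation:
rank_ℚ(R)=1; free=2−1=1
SNF(R) diag = [2] → torsion [2]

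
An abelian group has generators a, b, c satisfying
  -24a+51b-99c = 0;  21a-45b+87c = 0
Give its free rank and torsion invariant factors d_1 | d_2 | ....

Answer: M ≅ ℤ^1 ⊕ ℤ/3 ⊕ ℤ/3

Derivation:
rank_ℚ(R)=2; free=3−2=1
SNF(R) diag = [3, 3] → torsion [3, 3]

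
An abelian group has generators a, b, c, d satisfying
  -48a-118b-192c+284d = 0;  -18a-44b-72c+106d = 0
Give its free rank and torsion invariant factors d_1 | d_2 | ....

rank_ℚ(R)=2; free=4−2=2
SNF(R) diag = [2, 6] → torsion [2, 6]

Answer: M ≅ ℤ^2 ⊕ ℤ/2 ⊕ ℤ/6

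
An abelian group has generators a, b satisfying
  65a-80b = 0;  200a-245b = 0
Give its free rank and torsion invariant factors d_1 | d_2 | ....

rank_ℚ(R)=2; free=2−2=0
SNF(R) diag = [5, 15] → torsion [5, 15]

Answer: M ≅ ℤ/5 ⊕ ℤ/15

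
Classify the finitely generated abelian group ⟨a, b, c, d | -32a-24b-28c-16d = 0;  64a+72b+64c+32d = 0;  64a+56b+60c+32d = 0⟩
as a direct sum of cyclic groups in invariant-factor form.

rank_ℚ(R)=3; free=4−3=1
SNF(R) diag = [4, 8, 16] → torsion [4, 8, 16]

Answer: M ≅ ℤ^1 ⊕ ℤ/4 ⊕ ℤ/8 ⊕ ℤ/16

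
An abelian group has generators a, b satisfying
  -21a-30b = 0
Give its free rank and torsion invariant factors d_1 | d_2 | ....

Answer: M ≅ ℤ^1 ⊕ ℤ/3

Derivation:
rank_ℚ(R)=1; free=2−1=1
SNF(R) diag = [3] → torsion [3]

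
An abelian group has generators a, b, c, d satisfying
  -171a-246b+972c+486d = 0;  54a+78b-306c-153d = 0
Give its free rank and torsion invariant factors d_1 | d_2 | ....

Answer: M ≅ ℤ^2 ⊕ ℤ/3 ⊕ ℤ/9

Derivation:
rank_ℚ(R)=2; free=4−2=2
SNF(R) diag = [3, 9] → torsion [3, 9]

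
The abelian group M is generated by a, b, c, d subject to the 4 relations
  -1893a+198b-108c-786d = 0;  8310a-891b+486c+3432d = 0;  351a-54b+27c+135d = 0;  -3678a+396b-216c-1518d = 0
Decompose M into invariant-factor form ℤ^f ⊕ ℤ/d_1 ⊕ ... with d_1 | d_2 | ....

rank_ℚ(R)=4; free=4−4=0
SNF(R) diag = [3, 9, 27, 54] → torsion [3, 9, 27, 54]

Answer: M ≅ ℤ/3 ⊕ ℤ/9 ⊕ ℤ/27 ⊕ ℤ/54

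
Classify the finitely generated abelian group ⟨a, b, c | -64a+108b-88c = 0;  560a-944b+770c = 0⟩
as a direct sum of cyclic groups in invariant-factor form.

Answer: M ≅ ℤ^1 ⊕ ℤ/2 ⊕ ℤ/4

Derivation:
rank_ℚ(R)=2; free=3−2=1
SNF(R) diag = [2, 4] → torsion [2, 4]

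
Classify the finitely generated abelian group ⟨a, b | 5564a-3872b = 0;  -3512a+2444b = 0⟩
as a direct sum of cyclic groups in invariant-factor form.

Answer: M ≅ ℤ/4 ⊕ ℤ/12

Derivation:
rank_ℚ(R)=2; free=2−2=0
SNF(R) diag = [4, 12] → torsion [4, 12]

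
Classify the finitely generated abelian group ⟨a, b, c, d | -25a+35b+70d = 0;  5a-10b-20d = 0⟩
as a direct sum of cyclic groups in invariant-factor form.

Answer: M ≅ ℤ^2 ⊕ ℤ/5 ⊕ ℤ/15

Derivation:
rank_ℚ(R)=2; free=4−2=2
SNF(R) diag = [5, 15] → torsion [5, 15]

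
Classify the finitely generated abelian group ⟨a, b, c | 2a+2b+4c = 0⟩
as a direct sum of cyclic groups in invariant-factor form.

Answer: M ≅ ℤ^2 ⊕ ℤ/2

Derivation:
rank_ℚ(R)=1; free=3−1=2
SNF(R) diag = [2] → torsion [2]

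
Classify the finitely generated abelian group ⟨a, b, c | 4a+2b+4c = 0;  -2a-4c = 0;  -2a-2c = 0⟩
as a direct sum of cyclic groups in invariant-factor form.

rank_ℚ(R)=3; free=3−3=0
SNF(R) diag = [2, 2, 2] → torsion [2, 2, 2]

Answer: M ≅ ℤ/2 ⊕ ℤ/2 ⊕ ℤ/2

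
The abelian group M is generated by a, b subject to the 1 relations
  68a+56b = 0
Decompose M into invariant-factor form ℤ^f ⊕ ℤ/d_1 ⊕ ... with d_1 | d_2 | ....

rank_ℚ(R)=1; free=2−1=1
SNF(R) diag = [4] → torsion [4]

Answer: M ≅ ℤ^1 ⊕ ℤ/4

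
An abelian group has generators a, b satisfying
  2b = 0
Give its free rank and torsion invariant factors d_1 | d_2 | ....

Answer: M ≅ ℤ^1 ⊕ ℤ/2

Derivation:
rank_ℚ(R)=1; free=2−1=1
SNF(R) diag = [2] → torsion [2]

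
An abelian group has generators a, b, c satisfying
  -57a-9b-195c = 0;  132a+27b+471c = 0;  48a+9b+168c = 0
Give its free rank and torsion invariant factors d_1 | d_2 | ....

rank_ℚ(R)=3; free=3−3=0
SNF(R) diag = [3, 9, 9] → torsion [3, 9, 9]

Answer: M ≅ ℤ/3 ⊕ ℤ/9 ⊕ ℤ/9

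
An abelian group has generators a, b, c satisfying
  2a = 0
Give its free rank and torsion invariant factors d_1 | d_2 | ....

Answer: M ≅ ℤ^2 ⊕ ℤ/2

Derivation:
rank_ℚ(R)=1; free=3−1=2
SNF(R) diag = [2] → torsion [2]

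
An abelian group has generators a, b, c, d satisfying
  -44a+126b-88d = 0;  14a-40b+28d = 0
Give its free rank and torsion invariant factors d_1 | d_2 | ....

rank_ℚ(R)=2; free=4−2=2
SNF(R) diag = [2, 2] → torsion [2, 2]

Answer: M ≅ ℤ^2 ⊕ ℤ/2 ⊕ ℤ/2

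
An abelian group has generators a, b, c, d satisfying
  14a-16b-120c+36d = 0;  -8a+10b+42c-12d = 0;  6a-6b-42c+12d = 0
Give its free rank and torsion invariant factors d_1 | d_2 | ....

rank_ℚ(R)=3; free=4−3=1
SNF(R) diag = [2, 6, 12] → torsion [2, 6, 12]

Answer: M ≅ ℤ^1 ⊕ ℤ/2 ⊕ ℤ/6 ⊕ ℤ/12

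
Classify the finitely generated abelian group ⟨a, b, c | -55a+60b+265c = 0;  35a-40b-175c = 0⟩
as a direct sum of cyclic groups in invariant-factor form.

Answer: M ≅ ℤ^1 ⊕ ℤ/5 ⊕ ℤ/10

Derivation:
rank_ℚ(R)=2; free=3−2=1
SNF(R) diag = [5, 10] → torsion [5, 10]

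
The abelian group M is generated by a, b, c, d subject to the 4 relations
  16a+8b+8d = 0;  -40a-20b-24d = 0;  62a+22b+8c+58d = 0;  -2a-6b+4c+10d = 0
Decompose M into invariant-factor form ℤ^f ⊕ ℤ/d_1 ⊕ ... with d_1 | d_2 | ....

Answer: M ≅ ℤ/2 ⊕ ℤ/4 ⊕ ℤ/4 ⊕ ℤ/8

Derivation:
rank_ℚ(R)=4; free=4−4=0
SNF(R) diag = [2, 4, 4, 8] → torsion [2, 4, 4, 8]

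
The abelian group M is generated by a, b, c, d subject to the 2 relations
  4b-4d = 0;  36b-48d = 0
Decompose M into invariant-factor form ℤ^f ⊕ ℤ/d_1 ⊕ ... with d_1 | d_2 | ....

rank_ℚ(R)=2; free=4−2=2
SNF(R) diag = [4, 12] → torsion [4, 12]

Answer: M ≅ ℤ^2 ⊕ ℤ/4 ⊕ ℤ/12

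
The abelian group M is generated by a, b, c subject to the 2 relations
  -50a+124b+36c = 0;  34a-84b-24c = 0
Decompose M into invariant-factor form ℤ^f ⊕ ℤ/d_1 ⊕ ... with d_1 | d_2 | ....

rank_ℚ(R)=2; free=3−2=1
SNF(R) diag = [2, 4] → torsion [2, 4]

Answer: M ≅ ℤ^1 ⊕ ℤ/2 ⊕ ℤ/4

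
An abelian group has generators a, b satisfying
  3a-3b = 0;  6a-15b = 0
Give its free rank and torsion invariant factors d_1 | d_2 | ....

rank_ℚ(R)=2; free=2−2=0
SNF(R) diag = [3, 9] → torsion [3, 9]

Answer: M ≅ ℤ/3 ⊕ ℤ/9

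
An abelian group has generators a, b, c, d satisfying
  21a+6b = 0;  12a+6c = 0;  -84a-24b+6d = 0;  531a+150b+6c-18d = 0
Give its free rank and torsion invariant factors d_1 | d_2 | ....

Answer: M ≅ ℤ/3 ⊕ ℤ/6 ⊕ ℤ/6 ⊕ ℤ/12

Derivation:
rank_ℚ(R)=4; free=4−4=0
SNF(R) diag = [3, 6, 6, 12] → torsion [3, 6, 6, 12]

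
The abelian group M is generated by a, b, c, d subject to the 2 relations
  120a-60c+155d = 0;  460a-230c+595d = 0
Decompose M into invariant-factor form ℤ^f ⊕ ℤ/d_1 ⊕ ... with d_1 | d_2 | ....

Answer: M ≅ ℤ^2 ⊕ ℤ/5 ⊕ ℤ/10

Derivation:
rank_ℚ(R)=2; free=4−2=2
SNF(R) diag = [5, 10] → torsion [5, 10]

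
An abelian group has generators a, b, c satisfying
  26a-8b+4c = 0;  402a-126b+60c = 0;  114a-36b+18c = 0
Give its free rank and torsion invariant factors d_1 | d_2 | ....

Answer: M ≅ ℤ/2 ⊕ ℤ/6 ⊕ ℤ/6

Derivation:
rank_ℚ(R)=3; free=3−3=0
SNF(R) diag = [2, 6, 6] → torsion [2, 6, 6]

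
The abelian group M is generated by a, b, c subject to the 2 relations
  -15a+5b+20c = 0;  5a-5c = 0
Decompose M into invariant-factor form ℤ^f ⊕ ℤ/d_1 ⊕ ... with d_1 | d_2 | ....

Answer: M ≅ ℤ^1 ⊕ ℤ/5 ⊕ ℤ/5

Derivation:
rank_ℚ(R)=2; free=3−2=1
SNF(R) diag = [5, 5] → torsion [5, 5]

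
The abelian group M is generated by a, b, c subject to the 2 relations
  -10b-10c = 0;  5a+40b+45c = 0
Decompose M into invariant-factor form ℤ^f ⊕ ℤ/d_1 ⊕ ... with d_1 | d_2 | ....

rank_ℚ(R)=2; free=3−2=1
SNF(R) diag = [5, 10] → torsion [5, 10]

Answer: M ≅ ℤ^1 ⊕ ℤ/5 ⊕ ℤ/10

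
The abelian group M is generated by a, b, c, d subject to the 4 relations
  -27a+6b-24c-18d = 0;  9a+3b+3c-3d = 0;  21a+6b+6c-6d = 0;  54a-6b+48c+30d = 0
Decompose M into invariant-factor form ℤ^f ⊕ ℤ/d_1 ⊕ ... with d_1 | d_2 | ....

rank_ℚ(R)=4; free=4−4=0
SNF(R) diag = [3, 3, 6, 12] → torsion [3, 3, 6, 12]

Answer: M ≅ ℤ/3 ⊕ ℤ/3 ⊕ ℤ/6 ⊕ ℤ/12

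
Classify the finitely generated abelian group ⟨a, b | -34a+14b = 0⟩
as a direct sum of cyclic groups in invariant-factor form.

rank_ℚ(R)=1; free=2−1=1
SNF(R) diag = [2] → torsion [2]

Answer: M ≅ ℤ^1 ⊕ ℤ/2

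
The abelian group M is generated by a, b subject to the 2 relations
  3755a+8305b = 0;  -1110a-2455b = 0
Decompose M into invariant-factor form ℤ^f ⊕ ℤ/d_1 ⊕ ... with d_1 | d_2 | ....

rank_ℚ(R)=2; free=2−2=0
SNF(R) diag = [5, 5] → torsion [5, 5]

Answer: M ≅ ℤ/5 ⊕ ℤ/5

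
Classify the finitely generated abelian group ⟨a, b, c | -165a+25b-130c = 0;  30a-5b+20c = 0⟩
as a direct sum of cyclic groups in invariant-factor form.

rank_ℚ(R)=2; free=3−2=1
SNF(R) diag = [5, 15] → torsion [5, 15]

Answer: M ≅ ℤ^1 ⊕ ℤ/5 ⊕ ℤ/15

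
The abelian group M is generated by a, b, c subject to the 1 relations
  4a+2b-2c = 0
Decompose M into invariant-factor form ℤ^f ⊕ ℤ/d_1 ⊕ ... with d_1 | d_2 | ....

rank_ℚ(R)=1; free=3−1=2
SNF(R) diag = [2] → torsion [2]

Answer: M ≅ ℤ^2 ⊕ ℤ/2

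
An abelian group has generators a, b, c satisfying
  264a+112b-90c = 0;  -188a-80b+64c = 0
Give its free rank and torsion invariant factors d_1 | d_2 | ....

Answer: M ≅ ℤ^1 ⊕ ℤ/2 ⊕ ℤ/4

Derivation:
rank_ℚ(R)=2; free=3−2=1
SNF(R) diag = [2, 4] → torsion [2, 4]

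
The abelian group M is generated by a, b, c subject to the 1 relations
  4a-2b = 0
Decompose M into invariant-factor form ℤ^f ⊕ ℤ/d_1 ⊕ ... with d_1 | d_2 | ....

Answer: M ≅ ℤ^2 ⊕ ℤ/2

Derivation:
rank_ℚ(R)=1; free=3−1=2
SNF(R) diag = [2] → torsion [2]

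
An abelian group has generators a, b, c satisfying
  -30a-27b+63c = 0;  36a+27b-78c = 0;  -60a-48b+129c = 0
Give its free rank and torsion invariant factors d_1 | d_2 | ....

Answer: M ≅ ℤ/3 ⊕ ℤ/3 ⊕ ℤ/6

Derivation:
rank_ℚ(R)=3; free=3−3=0
SNF(R) diag = [3, 3, 6] → torsion [3, 3, 6]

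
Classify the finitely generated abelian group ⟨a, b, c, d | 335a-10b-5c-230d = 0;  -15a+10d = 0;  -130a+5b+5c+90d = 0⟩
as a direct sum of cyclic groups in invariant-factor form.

Answer: M ≅ ℤ^1 ⊕ ℤ/5 ⊕ ℤ/5 ⊕ ℤ/5

Derivation:
rank_ℚ(R)=3; free=4−3=1
SNF(R) diag = [5, 5, 5] → torsion [5, 5, 5]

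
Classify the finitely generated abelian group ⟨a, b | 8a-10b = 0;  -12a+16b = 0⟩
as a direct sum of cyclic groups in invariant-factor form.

rank_ℚ(R)=2; free=2−2=0
SNF(R) diag = [2, 4] → torsion [2, 4]

Answer: M ≅ ℤ/2 ⊕ ℤ/4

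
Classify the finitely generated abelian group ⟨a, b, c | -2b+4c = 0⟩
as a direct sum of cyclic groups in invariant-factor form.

rank_ℚ(R)=1; free=3−1=2
SNF(R) diag = [2] → torsion [2]

Answer: M ≅ ℤ^2 ⊕ ℤ/2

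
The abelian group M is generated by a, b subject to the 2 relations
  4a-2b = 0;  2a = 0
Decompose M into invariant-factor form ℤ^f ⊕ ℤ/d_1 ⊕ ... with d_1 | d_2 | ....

Answer: M ≅ ℤ/2 ⊕ ℤ/2

Derivation:
rank_ℚ(R)=2; free=2−2=0
SNF(R) diag = [2, 2] → torsion [2, 2]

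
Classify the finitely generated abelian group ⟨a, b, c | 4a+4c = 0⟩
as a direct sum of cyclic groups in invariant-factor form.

rank_ℚ(R)=1; free=3−1=2
SNF(R) diag = [4] → torsion [4]

Answer: M ≅ ℤ^2 ⊕ ℤ/4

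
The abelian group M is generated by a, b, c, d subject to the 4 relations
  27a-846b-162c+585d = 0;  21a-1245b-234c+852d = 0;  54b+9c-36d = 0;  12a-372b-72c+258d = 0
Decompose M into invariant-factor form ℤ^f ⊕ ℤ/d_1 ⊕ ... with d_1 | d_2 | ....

Answer: M ≅ ℤ/3 ⊕ ℤ/9 ⊕ ℤ/9 ⊕ ℤ/18

Derivation:
rank_ℚ(R)=4; free=4−4=0
SNF(R) diag = [3, 9, 9, 18] → torsion [3, 9, 9, 18]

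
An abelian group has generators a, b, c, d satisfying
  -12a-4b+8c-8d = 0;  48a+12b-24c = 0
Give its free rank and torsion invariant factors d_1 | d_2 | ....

rank_ℚ(R)=2; free=4−2=2
SNF(R) diag = [4, 12] → torsion [4, 12]

Answer: M ≅ ℤ^2 ⊕ ℤ/4 ⊕ ℤ/12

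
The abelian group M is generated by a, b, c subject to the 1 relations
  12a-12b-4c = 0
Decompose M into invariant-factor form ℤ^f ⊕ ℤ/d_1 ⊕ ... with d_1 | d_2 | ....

rank_ℚ(R)=1; free=3−1=2
SNF(R) diag = [4] → torsion [4]

Answer: M ≅ ℤ^2 ⊕ ℤ/4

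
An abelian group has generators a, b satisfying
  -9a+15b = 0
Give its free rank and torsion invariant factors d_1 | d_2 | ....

Answer: M ≅ ℤ^1 ⊕ ℤ/3

Derivation:
rank_ℚ(R)=1; free=2−1=1
SNF(R) diag = [3] → torsion [3]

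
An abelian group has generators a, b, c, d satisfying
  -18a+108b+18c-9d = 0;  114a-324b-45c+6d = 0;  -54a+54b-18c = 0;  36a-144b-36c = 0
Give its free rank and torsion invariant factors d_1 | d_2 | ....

rank_ℚ(R)=4; free=4−4=0
SNF(R) diag = [3, 9, 18, 36] → torsion [3, 9, 18, 36]

Answer: M ≅ ℤ/3 ⊕ ℤ/9 ⊕ ℤ/18 ⊕ ℤ/36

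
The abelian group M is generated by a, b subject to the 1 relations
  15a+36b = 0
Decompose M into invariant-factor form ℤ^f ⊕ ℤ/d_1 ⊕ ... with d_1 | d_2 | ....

Answer: M ≅ ℤ^1 ⊕ ℤ/3

Derivation:
rank_ℚ(R)=1; free=2−1=1
SNF(R) diag = [3] → torsion [3]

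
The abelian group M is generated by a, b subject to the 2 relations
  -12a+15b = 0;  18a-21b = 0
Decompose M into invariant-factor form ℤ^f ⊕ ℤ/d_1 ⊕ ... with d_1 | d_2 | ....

Answer: M ≅ ℤ/3 ⊕ ℤ/6

Derivation:
rank_ℚ(R)=2; free=2−2=0
SNF(R) diag = [3, 6] → torsion [3, 6]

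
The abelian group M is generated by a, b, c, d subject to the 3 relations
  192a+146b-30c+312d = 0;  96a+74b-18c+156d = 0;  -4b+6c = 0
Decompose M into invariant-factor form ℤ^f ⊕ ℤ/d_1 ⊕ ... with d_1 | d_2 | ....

rank_ℚ(R)=3; free=4−3=1
SNF(R) diag = [2, 6, 12] → torsion [2, 6, 12]

Answer: M ≅ ℤ^1 ⊕ ℤ/2 ⊕ ℤ/6 ⊕ ℤ/12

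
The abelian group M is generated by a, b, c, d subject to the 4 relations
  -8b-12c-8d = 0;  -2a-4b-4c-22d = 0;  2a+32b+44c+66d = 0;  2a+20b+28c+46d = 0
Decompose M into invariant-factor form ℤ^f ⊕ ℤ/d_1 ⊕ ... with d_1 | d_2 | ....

rank_ℚ(R)=4; free=4−4=0
SNF(R) diag = [2, 4, 4, 8] → torsion [2, 4, 4, 8]

Answer: M ≅ ℤ/2 ⊕ ℤ/4 ⊕ ℤ/4 ⊕ ℤ/8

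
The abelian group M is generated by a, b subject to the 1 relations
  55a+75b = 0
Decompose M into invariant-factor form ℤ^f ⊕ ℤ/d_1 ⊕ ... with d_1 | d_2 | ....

Answer: M ≅ ℤ^1 ⊕ ℤ/5

Derivation:
rank_ℚ(R)=1; free=2−1=1
SNF(R) diag = [5] → torsion [5]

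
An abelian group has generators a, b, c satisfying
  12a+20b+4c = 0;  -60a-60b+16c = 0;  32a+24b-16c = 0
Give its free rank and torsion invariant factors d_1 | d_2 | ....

Answer: M ≅ ℤ/4 ⊕ ℤ/4 ⊕ ℤ/8

Derivation:
rank_ℚ(R)=3; free=3−3=0
SNF(R) diag = [4, 4, 8] → torsion [4, 4, 8]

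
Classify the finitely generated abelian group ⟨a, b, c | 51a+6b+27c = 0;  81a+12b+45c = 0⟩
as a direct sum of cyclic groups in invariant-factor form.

Answer: M ≅ ℤ^1 ⊕ ℤ/3 ⊕ ℤ/6

Derivation:
rank_ℚ(R)=2; free=3−2=1
SNF(R) diag = [3, 6] → torsion [3, 6]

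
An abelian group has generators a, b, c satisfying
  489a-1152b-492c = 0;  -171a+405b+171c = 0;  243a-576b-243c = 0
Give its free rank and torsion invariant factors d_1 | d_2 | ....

Answer: M ≅ ℤ/3 ⊕ ℤ/9 ⊕ ℤ/9

Derivation:
rank_ℚ(R)=3; free=3−3=0
SNF(R) diag = [3, 9, 9] → torsion [3, 9, 9]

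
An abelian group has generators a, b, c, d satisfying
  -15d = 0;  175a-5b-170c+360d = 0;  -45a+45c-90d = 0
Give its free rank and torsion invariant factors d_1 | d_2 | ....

rank_ℚ(R)=3; free=4−3=1
SNF(R) diag = [5, 15, 45] → torsion [5, 15, 45]

Answer: M ≅ ℤ^1 ⊕ ℤ/5 ⊕ ℤ/15 ⊕ ℤ/45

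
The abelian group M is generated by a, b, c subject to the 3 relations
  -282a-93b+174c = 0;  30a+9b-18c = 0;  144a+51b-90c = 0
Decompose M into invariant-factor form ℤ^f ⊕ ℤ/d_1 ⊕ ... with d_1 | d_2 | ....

rank_ℚ(R)=3; free=3−3=0
SNF(R) diag = [3, 6, 12] → torsion [3, 6, 12]

Answer: M ≅ ℤ/3 ⊕ ℤ/6 ⊕ ℤ/12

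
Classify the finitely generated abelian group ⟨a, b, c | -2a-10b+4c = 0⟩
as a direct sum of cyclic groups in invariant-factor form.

Answer: M ≅ ℤ^2 ⊕ ℤ/2

Derivation:
rank_ℚ(R)=1; free=3−1=2
SNF(R) diag = [2] → torsion [2]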